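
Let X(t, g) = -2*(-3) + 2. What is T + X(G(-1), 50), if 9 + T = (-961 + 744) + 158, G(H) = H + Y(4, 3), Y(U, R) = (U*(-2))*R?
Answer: -60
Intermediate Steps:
Y(U, R) = -2*R*U (Y(U, R) = (-2*U)*R = -2*R*U)
G(H) = -24 + H (G(H) = H - 2*3*4 = H - 24 = -24 + H)
X(t, g) = 8 (X(t, g) = 6 + 2 = 8)
T = -68 (T = -9 + ((-961 + 744) + 158) = -9 + (-217 + 158) = -9 - 59 = -68)
T + X(G(-1), 50) = -68 + 8 = -60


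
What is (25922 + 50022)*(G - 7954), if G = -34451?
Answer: -3220405320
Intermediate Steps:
(25922 + 50022)*(G - 7954) = (25922 + 50022)*(-34451 - 7954) = 75944*(-42405) = -3220405320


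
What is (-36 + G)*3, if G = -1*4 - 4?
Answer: -132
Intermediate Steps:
G = -8 (G = -4 - 4 = -8)
(-36 + G)*3 = (-36 - 8)*3 = -44*3 = -132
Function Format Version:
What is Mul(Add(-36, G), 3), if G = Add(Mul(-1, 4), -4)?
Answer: -132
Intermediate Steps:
G = -8 (G = Add(-4, -4) = -8)
Mul(Add(-36, G), 3) = Mul(Add(-36, -8), 3) = Mul(-44, 3) = -132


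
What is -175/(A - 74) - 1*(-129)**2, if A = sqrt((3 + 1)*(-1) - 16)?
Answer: -45722993/2748 + 175*I*sqrt(5)/2748 ≈ -16639.0 + 0.1424*I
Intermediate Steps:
A = 2*I*sqrt(5) (A = sqrt(4*(-1) - 16) = sqrt(-4 - 16) = sqrt(-20) = 2*I*sqrt(5) ≈ 4.4721*I)
-175/(A - 74) - 1*(-129)**2 = -175/(2*I*sqrt(5) - 74) - 1*(-129)**2 = -175/(-74 + 2*I*sqrt(5)) - 1*16641 = -175/(-74 + 2*I*sqrt(5)) - 16641 = -16641 - 175/(-74 + 2*I*sqrt(5))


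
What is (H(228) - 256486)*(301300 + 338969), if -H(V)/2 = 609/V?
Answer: -6240491294499/38 ≈ -1.6422e+11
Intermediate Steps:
H(V) = -1218/V
(H(228) - 256486)*(301300 + 338969) = (-1218/228 - 256486)*(301300 + 338969) = (-1218*1/228 - 256486)*640269 = (-203/38 - 256486)*640269 = -9746671/38*640269 = -6240491294499/38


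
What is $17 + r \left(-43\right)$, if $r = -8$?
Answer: $361$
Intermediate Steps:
$17 + r \left(-43\right) = 17 - -344 = 17 + 344 = 361$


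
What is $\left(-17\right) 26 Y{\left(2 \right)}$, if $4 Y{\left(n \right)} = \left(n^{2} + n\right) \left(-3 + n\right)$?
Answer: $663$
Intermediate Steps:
$Y{\left(n \right)} = \frac{\left(-3 + n\right) \left(n + n^{2}\right)}{4}$ ($Y{\left(n \right)} = \frac{\left(n^{2} + n\right) \left(-3 + n\right)}{4} = \frac{\left(n + n^{2}\right) \left(-3 + n\right)}{4} = \frac{\left(-3 + n\right) \left(n + n^{2}\right)}{4}$)
$\left(-17\right) 26 Y{\left(2 \right)} = \left(-17\right) 26 \cdot \frac{1}{4} \cdot 2 \left(-3 + 2^{2} - 4\right) = - 442 \cdot \frac{1}{4} \cdot 2 \left(-3 + 4 - 4\right) = - 442 \cdot \frac{1}{4} \cdot 2 \left(-3\right) = \left(-442\right) \left(- \frac{3}{2}\right) = 663$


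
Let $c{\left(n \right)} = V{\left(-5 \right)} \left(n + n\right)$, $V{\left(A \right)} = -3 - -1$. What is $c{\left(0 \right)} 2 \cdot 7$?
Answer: $0$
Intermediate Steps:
$V{\left(A \right)} = -2$ ($V{\left(A \right)} = -3 + 1 = -2$)
$c{\left(n \right)} = - 4 n$ ($c{\left(n \right)} = - 2 \left(n + n\right) = - 2 \cdot 2 n = - 4 n$)
$c{\left(0 \right)} 2 \cdot 7 = \left(-4\right) 0 \cdot 2 \cdot 7 = 0 \cdot 2 \cdot 7 = 0 \cdot 7 = 0$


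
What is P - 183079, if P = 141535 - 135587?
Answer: -177131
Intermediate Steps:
P = 5948
P - 183079 = 5948 - 183079 = -177131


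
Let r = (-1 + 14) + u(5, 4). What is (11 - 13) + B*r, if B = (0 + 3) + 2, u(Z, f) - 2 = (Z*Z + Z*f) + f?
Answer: 318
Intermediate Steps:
u(Z, f) = 2 + f + Z**2 + Z*f (u(Z, f) = 2 + ((Z*Z + Z*f) + f) = 2 + ((Z**2 + Z*f) + f) = 2 + (f + Z**2 + Z*f) = 2 + f + Z**2 + Z*f)
B = 5 (B = 3 + 2 = 5)
r = 64 (r = (-1 + 14) + (2 + 4 + 5**2 + 5*4) = 13 + (2 + 4 + 25 + 20) = 13 + 51 = 64)
(11 - 13) + B*r = (11 - 13) + 5*64 = -2 + 320 = 318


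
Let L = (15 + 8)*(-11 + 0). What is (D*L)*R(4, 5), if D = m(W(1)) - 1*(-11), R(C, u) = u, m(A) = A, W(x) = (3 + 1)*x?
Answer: -18975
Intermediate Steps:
W(x) = 4*x
D = 15 (D = 4*1 - 1*(-11) = 4 + 11 = 15)
L = -253 (L = 23*(-11) = -253)
(D*L)*R(4, 5) = (15*(-253))*5 = -3795*5 = -18975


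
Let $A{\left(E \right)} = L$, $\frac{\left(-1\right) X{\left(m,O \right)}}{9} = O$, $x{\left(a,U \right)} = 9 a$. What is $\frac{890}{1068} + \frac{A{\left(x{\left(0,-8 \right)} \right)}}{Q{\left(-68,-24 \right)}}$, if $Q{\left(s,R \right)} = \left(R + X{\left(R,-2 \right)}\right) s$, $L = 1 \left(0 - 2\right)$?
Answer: $\frac{169}{204} \approx 0.82843$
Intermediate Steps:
$X{\left(m,O \right)} = - 9 O$
$L = -2$ ($L = 1 \left(-2\right) = -2$)
$Q{\left(s,R \right)} = s \left(18 + R\right)$ ($Q{\left(s,R \right)} = \left(R - -18\right) s = \left(R + 18\right) s = \left(18 + R\right) s = s \left(18 + R\right)$)
$A{\left(E \right)} = -2$
$\frac{890}{1068} + \frac{A{\left(x{\left(0,-8 \right)} \right)}}{Q{\left(-68,-24 \right)}} = \frac{890}{1068} - \frac{2}{\left(-68\right) \left(18 - 24\right)} = 890 \cdot \frac{1}{1068} - \frac{2}{\left(-68\right) \left(-6\right)} = \frac{5}{6} - \frac{2}{408} = \frac{5}{6} - \frac{1}{204} = \frac{169}{204}$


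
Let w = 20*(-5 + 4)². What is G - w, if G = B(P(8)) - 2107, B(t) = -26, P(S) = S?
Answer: -2153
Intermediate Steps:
w = 20 (w = 20*(-1)² = 20*1 = 20)
G = -2133 (G = -26 - 2107 = -2133)
G - w = -2133 - 1*20 = -2133 - 20 = -2153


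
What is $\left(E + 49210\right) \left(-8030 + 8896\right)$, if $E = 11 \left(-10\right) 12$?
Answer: $41472740$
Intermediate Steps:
$E = -1320$ ($E = \left(-110\right) 12 = -1320$)
$\left(E + 49210\right) \left(-8030 + 8896\right) = \left(-1320 + 49210\right) \left(-8030 + 8896\right) = 47890 \cdot 866 = 41472740$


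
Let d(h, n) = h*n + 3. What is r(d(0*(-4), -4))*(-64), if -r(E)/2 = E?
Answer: 384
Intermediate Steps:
d(h, n) = 3 + h*n
r(E) = -2*E
r(d(0*(-4), -4))*(-64) = -2*(3 + (0*(-4))*(-4))*(-64) = -2*(3 + 0*(-4))*(-64) = -2*(3 + 0)*(-64) = -2*3*(-64) = -6*(-64) = 384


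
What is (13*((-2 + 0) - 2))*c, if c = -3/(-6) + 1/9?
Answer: -286/9 ≈ -31.778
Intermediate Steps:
c = 11/18 (c = -3*(-⅙) + 1*(⅑) = ½ + ⅑ = 11/18 ≈ 0.61111)
(13*((-2 + 0) - 2))*c = (13*((-2 + 0) - 2))*(11/18) = (13*(-2 - 2))*(11/18) = (13*(-4))*(11/18) = -52*11/18 = -286/9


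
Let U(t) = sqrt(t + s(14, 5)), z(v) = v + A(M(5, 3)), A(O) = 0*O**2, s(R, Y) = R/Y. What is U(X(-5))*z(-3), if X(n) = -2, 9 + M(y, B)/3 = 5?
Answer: -6*sqrt(5)/5 ≈ -2.6833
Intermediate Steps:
M(y, B) = -12 (M(y, B) = -27 + 3*5 = -27 + 15 = -12)
A(O) = 0
z(v) = v (z(v) = v + 0 = v)
U(t) = sqrt(14/5 + t) (U(t) = sqrt(t + 14/5) = sqrt(14/5 + t))
U(X(-5))*z(-3) = (sqrt(70 + 25*(-2))/5)*(-3) = (sqrt(70 - 50)/5)*(-3) = (sqrt(20)/5)*(-3) = ((2*sqrt(5))/5)*(-3) = (2*sqrt(5)/5)*(-3) = -6*sqrt(5)/5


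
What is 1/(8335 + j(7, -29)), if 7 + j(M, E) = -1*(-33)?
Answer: 1/8361 ≈ 0.00011960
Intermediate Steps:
j(M, E) = 26 (j(M, E) = -7 - 1*(-33) = -7 + 33 = 26)
1/(8335 + j(7, -29)) = 1/(8335 + 26) = 1/8361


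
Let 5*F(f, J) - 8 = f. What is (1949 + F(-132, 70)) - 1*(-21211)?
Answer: 115676/5 ≈ 23135.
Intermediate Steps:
F(f, J) = 8/5 + f/5
(1949 + F(-132, 70)) - 1*(-21211) = (1949 + (8/5 + (⅕)*(-132))) - 1*(-21211) = (1949 + (8/5 - 132/5)) + 21211 = (1949 - 124/5) + 21211 = 9621/5 + 21211 = 115676/5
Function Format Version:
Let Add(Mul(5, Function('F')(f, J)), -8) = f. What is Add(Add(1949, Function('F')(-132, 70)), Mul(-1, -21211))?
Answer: Rational(115676, 5) ≈ 23135.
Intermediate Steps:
Function('F')(f, J) = Add(Rational(8, 5), Mul(Rational(1, 5), f))
Add(Add(1949, Function('F')(-132, 70)), Mul(-1, -21211)) = Add(Add(1949, Add(Rational(8, 5), Mul(Rational(1, 5), -132))), Mul(-1, -21211)) = Add(Add(1949, Add(Rational(8, 5), Rational(-132, 5))), 21211) = Add(Add(1949, Rational(-124, 5)), 21211) = Add(Rational(9621, 5), 21211) = Rational(115676, 5)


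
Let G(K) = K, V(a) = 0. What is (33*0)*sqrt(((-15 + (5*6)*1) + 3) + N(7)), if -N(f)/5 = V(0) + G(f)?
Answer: 0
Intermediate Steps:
N(f) = -5*f (N(f) = -5*(0 + f) = -5*f)
(33*0)*sqrt(((-15 + (5*6)*1) + 3) + N(7)) = (33*0)*sqrt(((-15 + (5*6)*1) + 3) - 5*7) = 0*sqrt(((-15 + 30*1) + 3) - 35) = 0*sqrt(((-15 + 30) + 3) - 35) = 0*sqrt((15 + 3) - 35) = 0*sqrt(18 - 35) = 0*sqrt(-17) = 0*(I*sqrt(17)) = 0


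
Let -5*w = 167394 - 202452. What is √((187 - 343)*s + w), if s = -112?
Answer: 3*√68010/5 ≈ 156.47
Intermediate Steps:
w = 35058/5 (w = -(167394 - 202452)/5 = -⅕*(-35058) = 35058/5 ≈ 7011.6)
√((187 - 343)*s + w) = √((187 - 343)*(-112) + 35058/5) = √(-156*(-112) + 35058/5) = √(17472 + 35058/5) = √(122418/5) = 3*√68010/5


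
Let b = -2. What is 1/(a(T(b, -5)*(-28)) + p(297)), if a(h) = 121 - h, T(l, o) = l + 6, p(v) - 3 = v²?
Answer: 1/88445 ≈ 1.1306e-5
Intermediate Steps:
p(v) = 3 + v²
T(l, o) = 6 + l
1/(a(T(b, -5)*(-28)) + p(297)) = 1/((121 - (6 - 2)*(-28)) + (3 + 297²)) = 1/((121 - 4*(-28)) + (3 + 88209)) = 1/((121 - 1*(-112)) + 88212) = 1/((121 + 112) + 88212) = 1/(233 + 88212) = 1/88445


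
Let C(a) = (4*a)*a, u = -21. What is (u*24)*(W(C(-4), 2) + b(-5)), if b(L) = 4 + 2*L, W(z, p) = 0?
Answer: 3024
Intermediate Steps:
C(a) = 4*a**2
(u*24)*(W(C(-4), 2) + b(-5)) = (-21*24)*(0 + (4 + 2*(-5))) = -504*(0 + (4 - 10)) = -504*(0 - 6) = -504*(-6) = 3024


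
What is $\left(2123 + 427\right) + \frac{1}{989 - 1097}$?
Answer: $\frac{275399}{108} \approx 2550.0$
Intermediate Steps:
$\left(2123 + 427\right) + \frac{1}{989 - 1097} = 2550 + \frac{1}{-108} = 2550 - \frac{1}{108} = \frac{275399}{108}$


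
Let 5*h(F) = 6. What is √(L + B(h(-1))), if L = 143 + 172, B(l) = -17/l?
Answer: 19*√30/6 ≈ 17.345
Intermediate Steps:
h(F) = 6/5 (h(F) = (⅕)*6 = 6/5)
L = 315
√(L + B(h(-1))) = √(315 - 17/6/5) = √(315 - 17*⅚) = √(315 - 85/6) = √(1805/6) = 19*√30/6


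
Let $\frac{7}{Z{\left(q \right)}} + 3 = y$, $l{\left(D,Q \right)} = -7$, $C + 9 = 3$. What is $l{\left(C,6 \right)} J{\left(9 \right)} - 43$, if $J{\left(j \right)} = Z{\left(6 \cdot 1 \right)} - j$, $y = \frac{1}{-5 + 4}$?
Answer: $\frac{129}{4} \approx 32.25$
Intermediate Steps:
$C = -6$ ($C = -9 + 3 = -6$)
$y = -1$ ($y = \frac{1}{-1} = -1$)
$Z{\left(q \right)} = - \frac{7}{4}$ ($Z{\left(q \right)} = \frac{7}{-3 - 1} = \frac{7}{-4} = 7 \left(- \frac{1}{4}\right) = - \frac{7}{4}$)
$J{\left(j \right)} = - \frac{7}{4} - j$
$l{\left(C,6 \right)} J{\left(9 \right)} - 43 = - 7 \left(- \frac{7}{4} - 9\right) - 43 = \left(-7\right) \left(- \frac{43}{4}\right) - 43 = \frac{301}{4} - 43 = \frac{129}{4}$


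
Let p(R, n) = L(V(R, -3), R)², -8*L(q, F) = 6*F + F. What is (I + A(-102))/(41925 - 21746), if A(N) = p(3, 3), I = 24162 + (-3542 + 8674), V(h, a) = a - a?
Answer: 1875257/1291456 ≈ 1.4520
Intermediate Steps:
V(h, a) = 0
L(q, F) = -7*F/8 (L(q, F) = -(6*F + F)/8 = -7*F/8)
I = 29294 (I = 24162 + 5132 = 29294)
p(R, n) = 49*R²/64 (p(R, n) = (-7*R/8)² = 49*R²/64)
A(N) = 441/64 (A(N) = (49/64)*3² = (49/64)*9 = 441/64)
(I + A(-102))/(41925 - 21746) = (29294 + 441/64)/(41925 - 21746) = (1875257/64)/20179 = (1875257/64)*(1/20179) = 1875257/1291456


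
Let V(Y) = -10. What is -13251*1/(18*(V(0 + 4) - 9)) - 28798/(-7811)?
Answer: 37784159/890454 ≈ 42.432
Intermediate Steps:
-13251*1/(18*(V(0 + 4) - 9)) - 28798/(-7811) = -13251*1/(18*(-10 - 9)) - 28798/(-7811) = -13251/((-19*18)) - 28798*(-1/7811) = -13251/(-342) + 28798/7811 = -13251*(-1/342) + 28798/7811 = 4417/114 + 28798/7811 = 37784159/890454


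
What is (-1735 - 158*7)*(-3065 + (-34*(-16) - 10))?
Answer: 7190571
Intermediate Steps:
(-1735 - 158*7)*(-3065 + (-34*(-16) - 10)) = (-1735 - 1106)*(-3065 + (544 - 10)) = -2841*(-3065 + 534) = -2841*(-2531) = 7190571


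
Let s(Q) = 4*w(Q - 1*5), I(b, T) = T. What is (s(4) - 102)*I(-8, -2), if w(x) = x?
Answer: 212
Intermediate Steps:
s(Q) = -20 + 4*Q (s(Q) = 4*(Q - 1*5) = 4*(Q - 5) = 4*(-5 + Q) = -20 + 4*Q)
(s(4) - 102)*I(-8, -2) = ((-20 + 4*4) - 102)*(-2) = ((-20 + 16) - 102)*(-2) = (-4 - 102)*(-2) = -106*(-2) = 212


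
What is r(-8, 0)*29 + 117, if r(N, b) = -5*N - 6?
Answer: 1103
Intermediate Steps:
r(N, b) = -6 - 5*N
r(-8, 0)*29 + 117 = (-6 - 5*(-8))*29 + 117 = (-6 + 40)*29 + 117 = 34*29 + 117 = 986 + 117 = 1103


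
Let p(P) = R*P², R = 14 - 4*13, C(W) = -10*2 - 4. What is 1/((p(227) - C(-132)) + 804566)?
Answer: -1/1153512 ≈ -8.6692e-7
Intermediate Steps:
C(W) = -24 (C(W) = -20 - 4 = -24)
R = -38 (R = 14 - 52 = -38)
p(P) = -38*P²
1/((p(227) - C(-132)) + 804566) = 1/((-38*227² - 1*(-24)) + 804566) = 1/((-38*51529 + 24) + 804566) = 1/((-1958102 + 24) + 804566) = 1/(-1958078 + 804566) = 1/(-1153512) = -1/1153512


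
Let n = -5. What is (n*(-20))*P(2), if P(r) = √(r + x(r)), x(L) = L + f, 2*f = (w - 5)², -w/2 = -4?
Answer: 50*√34 ≈ 291.55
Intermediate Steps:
w = 8 (w = -2*(-4) = 8)
f = 9/2 (f = (8 - 5)²/2 = (½)*3² = (½)*9 = 9/2 ≈ 4.5000)
x(L) = 9/2 + L (x(L) = L + 9/2 = 9/2 + L)
P(r) = √(9/2 + 2*r) (P(r) = √(r + (9/2 + r)) = √(9/2 + 2*r))
(n*(-20))*P(2) = (-5*(-20))*(√(18 + 8*2)/2) = 100*(√(18 + 16)/2) = 100*(√34/2) = 50*√34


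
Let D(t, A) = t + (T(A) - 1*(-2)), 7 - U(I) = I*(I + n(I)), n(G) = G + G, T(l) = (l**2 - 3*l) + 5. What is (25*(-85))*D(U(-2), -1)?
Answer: -12750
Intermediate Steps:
T(l) = 5 + l**2 - 3*l
n(G) = 2*G
U(I) = 7 - 3*I**2 (U(I) = 7 - I*(I + 2*I) = 7 - I*3*I = 7 - 3*I**2)
D(t, A) = 7 + t + A**2 - 3*A (D(t, A) = t + ((5 + A**2 - 3*A) - 1*(-2)) = t + ((5 + A**2 - 3*A) + 2) = t + (7 + A**2 - 3*A) = 7 + t + A**2 - 3*A)
(25*(-85))*D(U(-2), -1) = (25*(-85))*(7 + (7 - 3*(-2)**2) + (-1)**2 - 3*(-1)) = -2125*(7 + (7 - 3*4) + 1 + 3) = -2125*(7 + (7 - 12) + 1 + 3) = -2125*(7 - 5 + 1 + 3) = -2125*6 = -12750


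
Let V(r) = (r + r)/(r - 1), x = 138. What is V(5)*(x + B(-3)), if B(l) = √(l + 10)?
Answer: 345 + 5*√7/2 ≈ 351.61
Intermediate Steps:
B(l) = √(10 + l)
V(r) = 2*r/(-1 + r) (V(r) = (2*r)/(-1 + r) = 2*r/(-1 + r))
V(5)*(x + B(-3)) = (2*5/(-1 + 5))*(138 + √(10 - 3)) = (2*5/4)*(138 + √7) = (2*5*(¼))*(138 + √7) = 5*(138 + √7)/2 = 345 + 5*√7/2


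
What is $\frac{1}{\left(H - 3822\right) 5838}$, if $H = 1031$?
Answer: $- \frac{1}{16293858} \approx -6.1373 \cdot 10^{-8}$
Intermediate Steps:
$\frac{1}{\left(H - 3822\right) 5838} = \frac{1}{\left(1031 - 3822\right) 5838} = \frac{1}{-2791} \cdot \frac{1}{5838} = \left(- \frac{1}{2791}\right) \frac{1}{5838} = - \frac{1}{16293858}$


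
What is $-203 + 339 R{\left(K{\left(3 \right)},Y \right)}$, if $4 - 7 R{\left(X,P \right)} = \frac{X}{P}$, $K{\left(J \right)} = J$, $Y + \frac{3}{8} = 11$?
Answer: $- \frac{13661}{595} \approx -22.96$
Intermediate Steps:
$Y = \frac{85}{8}$ ($Y = - \frac{3}{8} + 11 = \frac{85}{8} \approx 10.625$)
$R{\left(X,P \right)} = \frac{4}{7} - \frac{X}{7 P}$ ($R{\left(X,P \right)} = \frac{4}{7} - \frac{X \frac{1}{P}}{7} = \frac{4}{7} - \frac{X}{7 P}$)
$-203 + 339 R{\left(K{\left(3 \right)},Y \right)} = -203 + 339 \frac{\left(-1\right) 3 + 4 \cdot \frac{85}{8}}{7 \cdot \frac{85}{8}} = -203 + 339 \cdot \frac{1}{7} \cdot \frac{8}{85} \left(-3 + \frac{85}{2}\right) = -203 + 339 \cdot \frac{1}{7} \cdot \frac{8}{85} \cdot \frac{79}{2} = -203 + 339 \cdot \frac{316}{595} = -203 + \frac{107124}{595} = - \frac{13661}{595}$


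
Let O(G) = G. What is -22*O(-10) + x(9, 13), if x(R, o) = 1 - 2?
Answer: 219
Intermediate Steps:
x(R, o) = -1
-22*O(-10) + x(9, 13) = -22*(-10) - 1 = 220 - 1 = 219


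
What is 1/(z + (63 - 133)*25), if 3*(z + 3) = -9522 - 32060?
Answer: -3/46841 ≈ -6.4046e-5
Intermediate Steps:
z = -41591/3 (z = -3 + (-9522 - 32060)/3 = -3 + (1/3)*(-41582) = -3 - 41582/3 = -41591/3 ≈ -13864.)
1/(z + (63 - 133)*25) = 1/(-41591/3 + (63 - 133)*25) = 1/(-41591/3 - 70*25) = 1/(-41591/3 - 1750) = 1/(-46841/3) = -3/46841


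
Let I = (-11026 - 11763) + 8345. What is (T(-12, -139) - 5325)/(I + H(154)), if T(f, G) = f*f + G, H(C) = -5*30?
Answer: 2660/7297 ≈ 0.36453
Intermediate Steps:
H(C) = -150
T(f, G) = G + f² (T(f, G) = f² + G = G + f²)
I = -14444 (I = -22789 + 8345 = -14444)
(T(-12, -139) - 5325)/(I + H(154)) = ((-139 + (-12)²) - 5325)/(-14444 - 150) = ((-139 + 144) - 5325)/(-14594) = (5 - 5325)*(-1/14594) = -5320*(-1/14594) = 2660/7297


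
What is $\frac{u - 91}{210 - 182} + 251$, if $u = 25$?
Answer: $\frac{3481}{14} \approx 248.64$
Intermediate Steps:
$\frac{u - 91}{210 - 182} + 251 = \frac{25 - 91}{210 - 182} + 251 = - \frac{66}{28} + 251 = \left(-66\right) \frac{1}{28} + 251 = - \frac{33}{14} + 251 = \frac{3481}{14}$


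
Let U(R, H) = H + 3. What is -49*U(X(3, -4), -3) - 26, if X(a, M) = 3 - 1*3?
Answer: -26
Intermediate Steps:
X(a, M) = 0 (X(a, M) = 3 - 3 = 0)
U(R, H) = 3 + H
-49*U(X(3, -4), -3) - 26 = -49*(3 - 3) - 26 = -49*0 - 26 = 0 - 26 = -26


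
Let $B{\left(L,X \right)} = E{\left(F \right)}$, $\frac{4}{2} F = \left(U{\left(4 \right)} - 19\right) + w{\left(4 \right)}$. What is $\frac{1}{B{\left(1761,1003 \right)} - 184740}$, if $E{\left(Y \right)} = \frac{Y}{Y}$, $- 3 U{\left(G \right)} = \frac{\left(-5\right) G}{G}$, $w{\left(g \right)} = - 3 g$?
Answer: $- \frac{1}{184739} \approx -5.413 \cdot 10^{-6}$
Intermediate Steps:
$U{\left(G \right)} = \frac{5}{3}$ ($U{\left(G \right)} = - \frac{- 5 G \frac{1}{G}}{3} = \left(- \frac{1}{3}\right) \left(-5\right) = \frac{5}{3}$)
$F = - \frac{44}{3}$ ($F = \frac{\left(\frac{5}{3} - 19\right) - 12}{2} = \frac{- \frac{52}{3} - 12}{2} = \frac{1}{2} \left(- \frac{88}{3}\right) = - \frac{44}{3} \approx -14.667$)
$E{\left(Y \right)} = 1$
$B{\left(L,X \right)} = 1$
$\frac{1}{B{\left(1761,1003 \right)} - 184740} = \frac{1}{1 - 184740} = \frac{1}{-184739} = - \frac{1}{184739}$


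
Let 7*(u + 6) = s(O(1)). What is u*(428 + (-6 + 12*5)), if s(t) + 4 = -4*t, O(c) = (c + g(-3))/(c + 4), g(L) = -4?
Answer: -105076/35 ≈ -3002.2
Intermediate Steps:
O(c) = (-4 + c)/(4 + c) (O(c) = (c - 4)/(c + 4) = (-4 + c)/(4 + c))
s(t) = -4 - 4*t
u = -218/35 (u = -6 + (-4 - 4*(-4 + 1)/(4 + 1))/7 = -6 + (-4 - 4*(-3)/5)/7 = -6 + (-4 - 4*(-3/5))/7 = -6 + (-4 + 12/5)/7 = -6 + (1/7)*(-8/5) = -6 - 8/35 = -218/35 ≈ -6.2286)
u*(428 + (-6 + 12*5)) = -218*(428 + (-6 + 12*5))/35 = -218*(428 + (-6 + 60))/35 = -218*(428 + 54)/35 = -218/35*482 = -105076/35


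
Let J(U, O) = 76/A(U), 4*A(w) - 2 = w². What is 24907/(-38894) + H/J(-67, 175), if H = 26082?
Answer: 1138953103625/2955944 ≈ 3.8531e+5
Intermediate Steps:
A(w) = ½ + w²/4
J(U, O) = 76/(½ + U²/4)
24907/(-38894) + H/J(-67, 175) = 24907/(-38894) + 26082/((304/(2 + (-67)²))) = 24907*(-1/38894) + 26082/((304/(2 + 4489))) = -24907/38894 + 26082/((304/4491)) = -24907/38894 + 26082/((304*(1/4491))) = -24907/38894 + 26082/(304/4491) = -24907/38894 + 26082*(4491/304) = -24907/38894 + 58567131/152 = 1138953103625/2955944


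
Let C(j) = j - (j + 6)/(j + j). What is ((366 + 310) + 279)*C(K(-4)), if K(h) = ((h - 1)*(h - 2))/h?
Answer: -7258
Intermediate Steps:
K(h) = (-1 + h)*(-2 + h)/h (K(h) = ((-1 + h)*(-2 + h))/h = (-1 + h)*(-2 + h)/h)
C(j) = j - (6 + j)/(2*j)
((366 + 310) + 279)*C(K(-4)) = ((366 + 310) + 279)*(-½ + (-3 - 4 + 2/(-4)) - 3/(-3 - 4 + 2/(-4))) = (676 + 279)*(-½ + (-3 - 4 + 2*(-¼)) - 3/(-3 - 4 + 2*(-¼))) = 955*(-½ + (-3 - 4 - ½) - 3/(-3 - 4 - ½)) = 955*(-½ - 15/2 - 3/(-15/2)) = 955*(-½ - 15/2 - 3*(-2/15)) = 955*(-½ - 15/2 + ⅖) = 955*(-38/5) = -7258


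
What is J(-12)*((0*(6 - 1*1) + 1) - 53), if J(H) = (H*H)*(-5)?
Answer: 37440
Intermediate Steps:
J(H) = -5*H**2 (J(H) = H**2*(-5) = -5*H**2)
J(-12)*((0*(6 - 1*1) + 1) - 53) = (-5*(-12)**2)*((0*(6 - 1*1) + 1) - 53) = (-5*144)*((0*(6 - 1) + 1) - 53) = -720*((0*5 + 1) - 53) = -720*((0 + 1) - 53) = -720*(1 - 53) = -720*(-52) = 37440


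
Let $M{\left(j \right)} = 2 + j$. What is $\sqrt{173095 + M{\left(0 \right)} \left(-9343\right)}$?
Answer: $\sqrt{154409} \approx 392.95$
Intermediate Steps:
$\sqrt{173095 + M{\left(0 \right)} \left(-9343\right)} = \sqrt{173095 + \left(2 + 0\right) \left(-9343\right)} = \sqrt{173095 + 2 \left(-9343\right)} = \sqrt{173095 - 18686} = \sqrt{154409}$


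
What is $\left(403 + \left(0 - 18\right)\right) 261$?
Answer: $100485$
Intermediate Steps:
$\left(403 + \left(0 - 18\right)\right) 261 = \left(403 - 18\right) 261 = 385 \cdot 261 = 100485$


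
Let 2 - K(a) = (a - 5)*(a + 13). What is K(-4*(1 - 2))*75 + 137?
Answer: 1562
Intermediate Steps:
K(a) = 2 - (-5 + a)*(13 + a) (K(a) = 2 - (a - 5)*(a + 13) = 2 - (-5 + a)*(13 + a))
K(-4*(1 - 2))*75 + 137 = (67 - (-4*(1 - 2))² - (-32)*(1 - 2))*75 + 137 = (67 - (-4*(-1))² - (-32)*(-1))*75 + 137 = (67 - 1*4² - 8*4)*75 + 137 = (67 - 1*16 - 32)*75 + 137 = (67 - 16 - 32)*75 + 137 = 19*75 + 137 = 1425 + 137 = 1562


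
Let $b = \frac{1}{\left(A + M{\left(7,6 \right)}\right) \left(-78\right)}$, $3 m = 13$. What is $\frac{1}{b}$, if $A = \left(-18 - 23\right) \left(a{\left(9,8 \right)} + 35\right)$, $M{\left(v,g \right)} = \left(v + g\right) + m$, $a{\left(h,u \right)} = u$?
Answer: $136162$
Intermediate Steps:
$m = \frac{13}{3}$ ($m = \frac{1}{3} \cdot 13 = \frac{13}{3} \approx 4.3333$)
$M{\left(v,g \right)} = \frac{13}{3} + g + v$ ($M{\left(v,g \right)} = \left(v + g\right) + \frac{13}{3} = \left(g + v\right) + \frac{13}{3} = \frac{13}{3} + g + v$)
$A = -1763$ ($A = \left(-18 - 23\right) \left(8 + 35\right) = \left(-41\right) 43 = -1763$)
$b = \frac{1}{136162}$ ($b = \frac{1}{\left(-1763 + \left(\frac{13}{3} + 6 + 7\right)\right) \left(-78\right)} = \frac{1}{\left(-1763 + \frac{52}{3}\right) \left(-78\right)} = \frac{1}{\left(- \frac{5237}{3}\right) \left(-78\right)} = \frac{1}{136162} \approx 7.3442 \cdot 10^{-6}$)
$\frac{1}{b} = \frac{1}{\frac{1}{136162}} = 136162$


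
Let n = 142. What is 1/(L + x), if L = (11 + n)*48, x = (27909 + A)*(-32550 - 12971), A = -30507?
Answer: 1/118270902 ≈ 8.4552e-9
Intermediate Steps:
x = 118263558 (x = (27909 - 30507)*(-32550 - 12971) = -2598*(-45521) = 118263558)
L = 7344 (L = (11 + 142)*48 = 153*48 = 7344)
1/(L + x) = 1/(7344 + 118263558) = 1/118270902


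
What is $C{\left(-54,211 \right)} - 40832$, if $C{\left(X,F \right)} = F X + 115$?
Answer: $-52111$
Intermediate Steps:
$C{\left(X,F \right)} = 115 + F X$
$C{\left(-54,211 \right)} - 40832 = \left(115 + 211 \left(-54\right)\right) - 40832 = \left(115 - 11394\right) - 40832 = -11279 - 40832 = -52111$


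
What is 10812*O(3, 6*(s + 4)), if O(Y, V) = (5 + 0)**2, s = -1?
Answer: 270300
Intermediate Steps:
O(Y, V) = 25 (O(Y, V) = 5**2 = 25)
10812*O(3, 6*(s + 4)) = 10812*25 = 270300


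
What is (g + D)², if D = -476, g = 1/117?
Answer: 3101487481/13689 ≈ 2.2657e+5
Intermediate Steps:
g = 1/117 ≈ 0.0085470
(g + D)² = (1/117 - 476)² = (-55691/117)² = 3101487481/13689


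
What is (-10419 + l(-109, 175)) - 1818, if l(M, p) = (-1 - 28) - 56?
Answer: -12322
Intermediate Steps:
l(M, p) = -85 (l(M, p) = -29 - 56 = -85)
(-10419 + l(-109, 175)) - 1818 = (-10419 - 85) - 1818 = -10504 - 1818 = -12322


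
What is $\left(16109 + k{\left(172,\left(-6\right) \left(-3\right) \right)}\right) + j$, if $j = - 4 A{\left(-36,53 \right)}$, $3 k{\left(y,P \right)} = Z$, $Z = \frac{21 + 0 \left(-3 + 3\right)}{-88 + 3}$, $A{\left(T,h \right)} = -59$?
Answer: $\frac{1389318}{85} \approx 16345.0$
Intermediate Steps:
$Z = - \frac{21}{85}$ ($Z = \frac{21 + 0 \cdot 0}{-85} = \left(21 + 0\right) \left(- \frac{1}{85}\right) = 21 \left(- \frac{1}{85}\right) = - \frac{21}{85} \approx -0.24706$)
$k{\left(y,P \right)} = - \frac{7}{85}$ ($k{\left(y,P \right)} = \frac{1}{3} \left(- \frac{21}{85}\right) = - \frac{7}{85}$)
$j = 236$ ($j = \left(-4\right) \left(-59\right) = 236$)
$\left(16109 + k{\left(172,\left(-6\right) \left(-3\right) \right)}\right) + j = \left(16109 - \frac{7}{85}\right) + 236 = \frac{1369258}{85} + 236 = \frac{1389318}{85}$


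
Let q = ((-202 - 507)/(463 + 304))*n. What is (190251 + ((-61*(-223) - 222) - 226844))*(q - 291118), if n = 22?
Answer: 5183311650048/767 ≈ 6.7579e+9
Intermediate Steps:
q = -15598/767 (q = ((-202 - 507)/(463 + 304))*22 = -709/767*22 = -15598/767 ≈ -20.336)
(190251 + ((-61*(-223) - 222) - 226844))*(q - 291118) = (190251 + ((-61*(-223) - 222) - 226844))*(-15598/767 - 291118) = (190251 + ((13603 - 222) - 226844))*(-223303104/767) = (190251 + (13381 - 226844))*(-223303104/767) = (190251 - 213463)*(-223303104/767) = -23212*(-223303104/767) = 5183311650048/767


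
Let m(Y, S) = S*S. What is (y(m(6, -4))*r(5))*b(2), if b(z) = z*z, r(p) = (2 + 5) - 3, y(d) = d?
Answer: 256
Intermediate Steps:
m(Y, S) = S**2
r(p) = 4 (r(p) = 7 - 3 = 4)
b(z) = z**2
(y(m(6, -4))*r(5))*b(2) = ((-4)**2*4)*2**2 = (16*4)*4 = 64*4 = 256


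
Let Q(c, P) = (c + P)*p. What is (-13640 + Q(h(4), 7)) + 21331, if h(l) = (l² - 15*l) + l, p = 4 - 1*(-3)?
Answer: 7460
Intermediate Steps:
p = 7 (p = 4 + 3 = 7)
h(l) = l² - 14*l
Q(c, P) = 7*P + 7*c (Q(c, P) = (c + P)*7 = (P + c)*7 = 7*P + 7*c)
(-13640 + Q(h(4), 7)) + 21331 = (-13640 + (7*7 + 7*(4*(-14 + 4)))) + 21331 = (-13640 + (49 + 7*(4*(-10)))) + 21331 = (-13640 + (49 + 7*(-40))) + 21331 = (-13640 + (49 - 280)) + 21331 = (-13640 - 231) + 21331 = -13871 + 21331 = 7460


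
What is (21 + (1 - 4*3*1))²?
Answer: 100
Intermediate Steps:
(21 + (1 - 4*3*1))² = (21 + (1 - 12*1))² = (21 + (1 - 12))² = (21 - 11)² = 10² = 100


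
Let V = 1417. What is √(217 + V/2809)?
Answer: √610970/53 ≈ 14.748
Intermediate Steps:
√(217 + V/2809) = √(217 + 1417/2809) = √(610970/2809) = √610970/53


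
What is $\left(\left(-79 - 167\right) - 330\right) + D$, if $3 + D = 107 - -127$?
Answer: $-345$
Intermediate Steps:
$D = 231$ ($D = -3 + \left(107 - -127\right) = -3 + \left(107 + 127\right) = -3 + 234 = 231$)
$\left(\left(-79 - 167\right) - 330\right) + D = \left(\left(-79 - 167\right) - 330\right) + 231 = \left(-246 - 330\right) + 231 = -576 + 231 = -345$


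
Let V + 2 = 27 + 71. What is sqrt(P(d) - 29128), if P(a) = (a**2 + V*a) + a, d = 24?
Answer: 4*I*sqrt(1639) ≈ 161.94*I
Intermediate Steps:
V = 96 (V = -2 + (27 + 71) = -2 + 98 = 96)
P(a) = a**2 + 97*a (P(a) = (a**2 + 96*a) + a = a**2 + 97*a)
sqrt(P(d) - 29128) = sqrt(24*(97 + 24) - 29128) = sqrt(24*121 - 29128) = sqrt(2904 - 29128) = sqrt(-26224) = 4*I*sqrt(1639)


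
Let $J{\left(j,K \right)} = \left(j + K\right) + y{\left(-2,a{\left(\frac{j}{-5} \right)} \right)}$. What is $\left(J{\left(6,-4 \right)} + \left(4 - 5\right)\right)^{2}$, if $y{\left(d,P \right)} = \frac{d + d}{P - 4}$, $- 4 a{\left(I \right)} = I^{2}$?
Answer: $\frac{43681}{11881} \approx 3.6765$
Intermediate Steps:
$a{\left(I \right)} = - \frac{I^{2}}{4}$
$y{\left(d,P \right)} = \frac{2 d}{-4 + P}$
$J{\left(j,K \right)} = K + j - \frac{4}{-4 - \frac{j^{2}}{100}}$ ($J{\left(j,K \right)} = \left(j + K\right) + 2 \left(-2\right) \frac{1}{-4 - \frac{\left(\frac{j}{-5}\right)^{2}}{4}} = \left(K + j\right) + 2 \left(-2\right) \frac{1}{-4 - \frac{\left(j \left(- \frac{1}{5}\right)\right)^{2}}{4}} = \left(K + j\right) + 2 \left(-2\right) \frac{1}{-4 - \frac{\left(- \frac{j}{5}\right)^{2}}{4}} = \left(K + j\right) + 2 \left(-2\right) \frac{1}{-4 - \frac{\frac{1}{25} j^{2}}{4}} = \left(K + j\right) + 2 \left(-2\right) \frac{1}{-4 - \frac{j^{2}}{100}} = \left(K + j\right) - \frac{4}{-4 - \frac{j^{2}}{100}} = K + j - \frac{4}{-4 - \frac{j^{2}}{100}}$)
$\left(J{\left(6,-4 \right)} + \left(4 - 5\right)\right)^{2} = \left(\frac{400 + \left(400 + 6^{2}\right) \left(-4 + 6\right)}{400 + 6^{2}} + \left(4 - 5\right)\right)^{2} = \left(\frac{400 + \left(400 + 36\right) 2}{400 + 36} + \left(4 - 5\right)\right)^{2} = \left(\frac{400 + 436 \cdot 2}{436} - 1\right)^{2} = \left(\frac{400 + 872}{436} - 1\right)^{2} = \left(\frac{1}{436} \cdot 1272 - 1\right)^{2} = \left(\frac{318}{109} - 1\right)^{2} = \left(\frac{209}{109}\right)^{2} = \frac{43681}{11881}$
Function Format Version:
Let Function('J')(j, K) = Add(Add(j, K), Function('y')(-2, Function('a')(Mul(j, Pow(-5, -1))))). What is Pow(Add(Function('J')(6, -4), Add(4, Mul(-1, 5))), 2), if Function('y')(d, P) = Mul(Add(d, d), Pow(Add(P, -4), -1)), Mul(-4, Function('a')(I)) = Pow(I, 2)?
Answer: Rational(43681, 11881) ≈ 3.6765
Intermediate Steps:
Function('a')(I) = Mul(Rational(-1, 4), Pow(I, 2))
Function('y')(d, P) = Mul(2, d, Pow(Add(-4, P), -1)) (Function('y')(d, P) = Mul(Mul(2, d), Pow(Add(-4, P), -1)) = Mul(2, d, Pow(Add(-4, P), -1)))
Function('J')(j, K) = Add(K, j, Mul(-4, Pow(Add(-4, Mul(Rational(-1, 100), Pow(j, 2))), -1))) (Function('J')(j, K) = Add(Add(j, K), Mul(2, -2, Pow(Add(-4, Mul(Rational(-1, 4), Pow(Mul(j, Pow(-5, -1)), 2))), -1))) = Add(Add(K, j), Mul(2, -2, Pow(Add(-4, Mul(Rational(-1, 4), Pow(Mul(j, Rational(-1, 5)), 2))), -1))) = Add(Add(K, j), Mul(2, -2, Pow(Add(-4, Mul(Rational(-1, 4), Pow(Mul(Rational(-1, 5), j), 2))), -1))) = Add(Add(K, j), Mul(2, -2, Pow(Add(-4, Mul(Rational(-1, 4), Mul(Rational(1, 25), Pow(j, 2)))), -1))) = Add(Add(K, j), Mul(2, -2, Pow(Add(-4, Mul(Rational(-1, 100), Pow(j, 2))), -1))) = Add(Add(K, j), Mul(-4, Pow(Add(-4, Mul(Rational(-1, 100), Pow(j, 2))), -1))) = Add(K, j, Mul(-4, Pow(Add(-4, Mul(Rational(-1, 100), Pow(j, 2))), -1))))
Pow(Add(Function('J')(6, -4), Add(4, Mul(-1, 5))), 2) = Pow(Add(Mul(Pow(Add(400, Pow(6, 2)), -1), Add(400, Mul(Add(400, Pow(6, 2)), Add(-4, 6)))), Add(4, Mul(-1, 5))), 2) = Pow(Add(Mul(Pow(Add(400, 36), -1), Add(400, Mul(Add(400, 36), 2))), Add(4, -5)), 2) = Pow(Add(Mul(Pow(436, -1), Add(400, Mul(436, 2))), -1), 2) = Pow(Add(Mul(Rational(1, 436), Add(400, 872)), -1), 2) = Pow(Add(Mul(Rational(1, 436), 1272), -1), 2) = Pow(Add(Rational(318, 109), -1), 2) = Pow(Rational(209, 109), 2) = Rational(43681, 11881)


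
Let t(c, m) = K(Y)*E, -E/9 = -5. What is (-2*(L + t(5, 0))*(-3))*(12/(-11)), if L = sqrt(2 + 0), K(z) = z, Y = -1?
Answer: 3240/11 - 72*sqrt(2)/11 ≈ 285.29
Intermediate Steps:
E = 45 (E = -9*(-5) = 45)
L = sqrt(2) ≈ 1.4142
t(c, m) = -45 (t(c, m) = -1*45 = -45)
(-2*(L + t(5, 0))*(-3))*(12/(-11)) = (-2*(sqrt(2) - 45)*(-3))*(12/(-11)) = (-2*(-45 + sqrt(2))*(-3))*(12*(-1/11)) = -2*(135 - 3*sqrt(2))*(-12/11) = (-270 + 6*sqrt(2))*(-12/11) = 3240/11 - 72*sqrt(2)/11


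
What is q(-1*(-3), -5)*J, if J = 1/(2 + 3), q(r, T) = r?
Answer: ⅗ ≈ 0.60000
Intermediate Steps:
J = ⅕ (J = 1/5 = ⅕ ≈ 0.20000)
q(-1*(-3), -5)*J = -1*(-3)*(⅕) = 3*(⅕) = ⅗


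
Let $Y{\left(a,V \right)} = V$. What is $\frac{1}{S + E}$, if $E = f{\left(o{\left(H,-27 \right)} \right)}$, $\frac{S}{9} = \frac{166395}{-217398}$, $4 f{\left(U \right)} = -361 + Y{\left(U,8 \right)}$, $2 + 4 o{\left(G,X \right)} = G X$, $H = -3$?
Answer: $- \frac{144932}{13788619} \approx -0.010511$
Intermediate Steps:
$o{\left(G,X \right)} = - \frac{1}{2} + \frac{G X}{4}$
$f{\left(U \right)} = - \frac{353}{4}$ ($f{\left(U \right)} = \frac{-361 + 8}{4} = \frac{1}{4} \left(-353\right) = - \frac{353}{4}$)
$S = - \frac{499185}{72466}$ ($S = 9 \frac{166395}{-217398} = 9 \cdot 166395 \left(- \frac{1}{217398}\right) = 9 \left(- \frac{55465}{72466}\right) = - \frac{499185}{72466} \approx -6.8885$)
$E = - \frac{353}{4} \approx -88.25$
$\frac{1}{S + E} = \frac{1}{- \frac{499185}{72466} - \frac{353}{4}} = \frac{1}{- \frac{13788619}{144932}} = - \frac{144932}{13788619}$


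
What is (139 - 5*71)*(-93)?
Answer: 20088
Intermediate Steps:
(139 - 5*71)*(-93) = (139 - 355)*(-93) = -216*(-93) = 20088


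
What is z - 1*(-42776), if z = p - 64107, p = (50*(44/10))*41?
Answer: -12311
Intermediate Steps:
p = 9020 (p = (50*(44*(1/10)))*41 = (50*(22/5))*41 = 220*41 = 9020)
z = -55087 (z = 9020 - 64107 = -55087)
z - 1*(-42776) = -55087 - 1*(-42776) = -55087 + 42776 = -12311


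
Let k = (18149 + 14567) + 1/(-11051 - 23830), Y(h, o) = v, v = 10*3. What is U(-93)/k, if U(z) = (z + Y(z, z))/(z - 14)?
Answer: 2197503/122104847065 ≈ 1.7997e-5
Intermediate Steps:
v = 30
Y(h, o) = 30
k = 1141166795/34881 (k = 32716 + 1/(-34881) = 32716 - 1/34881 = 1141166795/34881 ≈ 32716.)
U(z) = (30 + z)/(-14 + z) (U(z) = (z + 30)/(z - 14) = (30 + z)/(-14 + z))
U(-93)/k = ((30 - 93)/(-14 - 93))/(1141166795/34881) = (-63/(-107))*(34881/1141166795) = -1/107*(-63)*(34881/1141166795) = (63/107)*(34881/1141166795) = 2197503/122104847065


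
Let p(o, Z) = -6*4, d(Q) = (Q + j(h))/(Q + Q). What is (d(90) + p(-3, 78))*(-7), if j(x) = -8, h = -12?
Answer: 14833/90 ≈ 164.81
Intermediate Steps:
d(Q) = (-8 + Q)/(2*Q) (d(Q) = (Q - 8)/(Q + Q) = (-8 + Q)/((2*Q)) = (-8 + Q)*(1/(2*Q)) = (-8 + Q)/(2*Q))
p(o, Z) = -24
(d(90) + p(-3, 78))*(-7) = ((½)*(-8 + 90)/90 - 24)*(-7) = ((½)*(1/90)*82 - 24)*(-7) = (41/90 - 24)*(-7) = -2119/90*(-7) = 14833/90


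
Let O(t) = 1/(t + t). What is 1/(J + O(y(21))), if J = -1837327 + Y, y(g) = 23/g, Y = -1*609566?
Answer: -46/112557057 ≈ -4.0868e-7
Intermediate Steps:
Y = -609566
O(t) = 1/(2*t)
J = -2446893 (J = -1837327 - 609566 = -2446893)
1/(J + O(y(21))) = 1/(-2446893 + 1/(2*((23/21)))) = 1/(-2446893 + 1/(2*((23*(1/21))))) = 1/(-2446893 + 1/(2*(23/21))) = 1/(-2446893 + (1/2)*(21/23)) = 1/(-2446893 + 21/46) = 1/(-112557057/46) = -46/112557057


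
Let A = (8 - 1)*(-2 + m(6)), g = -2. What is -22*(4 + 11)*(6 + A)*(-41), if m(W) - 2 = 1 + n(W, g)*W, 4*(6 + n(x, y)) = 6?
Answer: -2381280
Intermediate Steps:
n(x, y) = -9/2 (n(x, y) = -6 + (1/4)*6 = -6 + 3/2 = -9/2)
m(W) = 3 - 9*W/2 (m(W) = 2 + (1 - 9*W/2) = 3 - 9*W/2)
A = -182 (A = (8 - 1)*(-2 + (3 - 9/2*6)) = 7*(-2 + (3 - 27)) = 7*(-2 - 24) = 7*(-26) = -182)
-22*(4 + 11)*(6 + A)*(-41) = -22*(4 + 11)*(6 - 182)*(-41) = -330*(-176)*(-41) = -22*(-2640)*(-41) = 58080*(-41) = -2381280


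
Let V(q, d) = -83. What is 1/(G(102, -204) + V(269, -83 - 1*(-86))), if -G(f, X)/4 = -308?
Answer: 1/1149 ≈ 0.00087032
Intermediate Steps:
G(f, X) = 1232 (G(f, X) = -4*(-308) = 1232)
1/(G(102, -204) + V(269, -83 - 1*(-86))) = 1/(1232 - 83) = 1/1149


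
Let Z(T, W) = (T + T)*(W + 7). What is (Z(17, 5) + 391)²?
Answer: 638401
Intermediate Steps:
Z(T, W) = 2*T*(7 + W) (Z(T, W) = (2*T)*(7 + W) = 2*T*(7 + W))
(Z(17, 5) + 391)² = (2*17*(7 + 5) + 391)² = (2*17*12 + 391)² = (408 + 391)² = 799² = 638401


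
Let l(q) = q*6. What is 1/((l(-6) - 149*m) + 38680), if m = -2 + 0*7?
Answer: 1/38942 ≈ 2.5679e-5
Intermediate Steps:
m = -2 (m = -2 + 0 = -2)
l(q) = 6*q
1/((l(-6) - 149*m) + 38680) = 1/((6*(-6) - 149*(-2)) + 38680) = 1/((-36 + 298) + 38680) = 1/(262 + 38680) = 1/38942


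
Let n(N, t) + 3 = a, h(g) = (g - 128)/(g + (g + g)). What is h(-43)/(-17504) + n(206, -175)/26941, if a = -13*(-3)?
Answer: 25560555/20277736352 ≈ 0.0012605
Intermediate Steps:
a = 39
h(g) = (-128 + g)/(3*g) (h(g) = (-128 + g)/(g + 2*g) = (-128 + g)/((3*g)) = (-128 + g)*(1/(3*g)) = (-128 + g)/(3*g))
n(N, t) = 36 (n(N, t) = -3 + 39 = 36)
h(-43)/(-17504) + n(206, -175)/26941 = ((⅓)*(-128 - 43)/(-43))/(-17504) + 36/26941 = ((⅓)*(-1/43)*(-171))*(-1/17504) + 36*(1/26941) = (57/43)*(-1/17504) + 36/26941 = -57/752672 + 36/26941 = 25560555/20277736352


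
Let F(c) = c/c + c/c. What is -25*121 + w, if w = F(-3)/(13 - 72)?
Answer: -178477/59 ≈ -3025.0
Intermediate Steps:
F(c) = 2 (F(c) = 1 + 1 = 2)
w = -2/59 (w = 2/(13 - 72) = 2/(-59) = 2*(-1/59) = -2/59 ≈ -0.033898)
-25*121 + w = -25*121 - 2/59 = -3025 - 2/59 = -178477/59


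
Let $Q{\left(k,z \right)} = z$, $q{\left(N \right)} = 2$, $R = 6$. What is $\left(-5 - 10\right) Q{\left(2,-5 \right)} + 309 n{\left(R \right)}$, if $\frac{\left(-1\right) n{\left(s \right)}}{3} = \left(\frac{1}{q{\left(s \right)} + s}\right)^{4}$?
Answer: $\frac{306273}{4096} \approx 74.774$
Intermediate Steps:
$n{\left(s \right)} = - \frac{3}{\left(2 + s\right)^{4}}$ ($n{\left(s \right)} = - 3 \left(\frac{1}{2 + s}\right)^{4} = - \frac{3}{\left(2 + s\right)^{4}}$)
$\left(-5 - 10\right) Q{\left(2,-5 \right)} + 309 n{\left(R \right)} = \left(-5 - 10\right) \left(-5\right) + 309 \left(- \frac{3}{\left(2 + 6\right)^{4}}\right) = \left(-15\right) \left(-5\right) + 309 \left(- \frac{3}{4096}\right) = 75 + 309 \left(\left(-3\right) \frac{1}{4096}\right) = 75 + 309 \left(- \frac{3}{4096}\right) = 75 - \frac{927}{4096} = \frac{306273}{4096}$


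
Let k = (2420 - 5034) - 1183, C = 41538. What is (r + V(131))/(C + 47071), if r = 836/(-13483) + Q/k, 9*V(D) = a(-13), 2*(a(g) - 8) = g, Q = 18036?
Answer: -1426927129/27218000478954 ≈ -5.2426e-5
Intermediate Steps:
a(g) = 8 + g/2
V(D) = ⅙ (V(D) = (8 + (½)*(-13))/9 = (8 - 13/2)/9 = (⅑)*(3/2) = ⅙)
k = -3797 (k = -2614 - 1183 = -3797)
r = -246353680/51194951 (r = 836/(-13483) + 18036/(-3797) = 836*(-1/13483) + 18036*(-1/3797) = -836/13483 - 18036/3797 = -246353680/51194951 ≈ -4.8121)
(r + V(131))/(C + 47071) = (-246353680/51194951 + ⅙)/(41538 + 47071) = -1426927129/307169706/88609 = -1426927129/307169706*1/88609 = -1426927129/27218000478954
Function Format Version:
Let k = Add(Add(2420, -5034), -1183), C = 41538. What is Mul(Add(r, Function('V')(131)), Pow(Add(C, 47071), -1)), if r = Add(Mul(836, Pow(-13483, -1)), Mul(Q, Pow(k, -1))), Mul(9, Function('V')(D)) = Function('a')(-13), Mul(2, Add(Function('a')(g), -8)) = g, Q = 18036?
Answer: Rational(-1426927129, 27218000478954) ≈ -5.2426e-5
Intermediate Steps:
Function('a')(g) = Add(8, Mul(Rational(1, 2), g))
Function('V')(D) = Rational(1, 6) (Function('V')(D) = Mul(Rational(1, 9), Add(8, Mul(Rational(1, 2), -13))) = Mul(Rational(1, 9), Add(8, Rational(-13, 2))) = Mul(Rational(1, 9), Rational(3, 2)) = Rational(1, 6))
k = -3797 (k = Add(-2614, -1183) = -3797)
r = Rational(-246353680, 51194951) (r = Add(Mul(836, Pow(-13483, -1)), Mul(18036, Pow(-3797, -1))) = Add(Mul(836, Rational(-1, 13483)), Mul(18036, Rational(-1, 3797))) = Add(Rational(-836, 13483), Rational(-18036, 3797)) = Rational(-246353680, 51194951) ≈ -4.8121)
Mul(Add(r, Function('V')(131)), Pow(Add(C, 47071), -1)) = Mul(Add(Rational(-246353680, 51194951), Rational(1, 6)), Pow(Add(41538, 47071), -1)) = Mul(Rational(-1426927129, 307169706), Pow(88609, -1)) = Mul(Rational(-1426927129, 307169706), Rational(1, 88609)) = Rational(-1426927129, 27218000478954)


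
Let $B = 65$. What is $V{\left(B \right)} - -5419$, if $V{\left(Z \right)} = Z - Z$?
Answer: $5419$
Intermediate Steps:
$V{\left(Z \right)} = 0$
$V{\left(B \right)} - -5419 = 0 - -5419 = 0 + 5419 = 5419$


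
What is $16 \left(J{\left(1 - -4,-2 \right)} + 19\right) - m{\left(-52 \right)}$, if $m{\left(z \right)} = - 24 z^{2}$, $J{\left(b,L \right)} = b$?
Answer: $65280$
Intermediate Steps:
$16 \left(J{\left(1 - -4,-2 \right)} + 19\right) - m{\left(-52 \right)} = 16 \left(\left(1 - -4\right) + 19\right) - - 24 \left(-52\right)^{2} = 16 \left(\left(1 + 4\right) + 19\right) - \left(-24\right) 2704 = 16 \left(5 + 19\right) - -64896 = 16 \cdot 24 + 64896 = 384 + 64896 = 65280$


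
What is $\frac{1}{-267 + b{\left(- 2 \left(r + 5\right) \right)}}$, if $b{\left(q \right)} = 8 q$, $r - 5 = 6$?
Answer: $- \frac{1}{523} \approx -0.001912$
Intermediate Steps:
$r = 11$ ($r = 5 + 6 = 11$)
$\frac{1}{-267 + b{\left(- 2 \left(r + 5\right) \right)}} = \frac{1}{-267 + 8 \left(- 2 \left(11 + 5\right)\right)} = \frac{1}{-267 + 8 \left(\left(-2\right) 16\right)} = \frac{1}{-267 + 8 \left(-32\right)} = \frac{1}{-267 - 256} = \frac{1}{-523} = - \frac{1}{523}$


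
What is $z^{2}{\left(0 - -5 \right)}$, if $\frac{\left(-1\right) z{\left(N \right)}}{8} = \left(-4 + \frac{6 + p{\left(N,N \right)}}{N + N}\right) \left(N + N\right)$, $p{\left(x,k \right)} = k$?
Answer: $53824$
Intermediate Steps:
$z{\left(N \right)} = - 16 N \left(-4 + \frac{6 + N}{2 N}\right)$ ($z{\left(N \right)} = - 8 \left(-4 + \frac{6 + N}{N + N}\right) \left(N + N\right) = - 8 \left(-4 + \frac{6 + N}{2 N}\right) 2 N = - 8 \cdot 2 N \left(-4 + \frac{6 + N}{2 N}\right) = - 16 N \left(-4 + \frac{6 + N}{2 N}\right)$)
$z^{2}{\left(0 - -5 \right)} = \left(-48 + 56 \left(0 - -5\right)\right)^{2} = \left(-48 + 56 \left(0 + 5\right)\right)^{2} = \left(-48 + 56 \cdot 5\right)^{2} = \left(-48 + 280\right)^{2} = 232^{2} = 53824$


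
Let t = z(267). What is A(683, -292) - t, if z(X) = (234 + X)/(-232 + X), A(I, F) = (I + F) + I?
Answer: 37089/35 ≈ 1059.7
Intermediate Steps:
A(I, F) = F + 2*I (A(I, F) = (F + I) + I = F + 2*I)
z(X) = (234 + X)/(-232 + X)
t = 501/35 (t = (234 + 267)/(-232 + 267) = 501/35 ≈ 14.314)
A(683, -292) - t = (-292 + 2*683) - 1*501/35 = (-292 + 1366) - 501/35 = 1074 - 501/35 = 37089/35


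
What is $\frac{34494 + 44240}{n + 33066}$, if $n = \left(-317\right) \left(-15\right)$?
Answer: $\frac{78734}{37821} \approx 2.0818$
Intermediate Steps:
$n = 4755$
$\frac{34494 + 44240}{n + 33066} = \frac{34494 + 44240}{4755 + 33066} = \frac{78734}{37821}$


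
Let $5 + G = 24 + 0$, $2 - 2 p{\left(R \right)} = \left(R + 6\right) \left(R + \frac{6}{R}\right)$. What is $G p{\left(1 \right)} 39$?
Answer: $- \frac{34827}{2} \approx -17414.0$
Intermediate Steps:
$p{\left(R \right)} = 1 - \frac{\left(6 + R\right) \left(R + \frac{6}{R}\right)}{2}$ ($p{\left(R \right)} = 1 - \frac{\left(R + 6\right) \left(R + \frac{6}{R}\right)}{2} = 1 - \frac{\left(6 + R\right) \left(R + \frac{6}{R}\right)}{2}$)
$G = 19$ ($G = -5 + \left(24 + 0\right) = -5 + 24 = 19$)
$G p{\left(1 \right)} 39 = 19 \left(-2 - \frac{18}{1} - 3 - \frac{1^{2}}{2}\right) 39 = 19 \left(-2 - 18 - 3 - \frac{1}{2}\right) 39 = 19 \left(- \frac{47}{2}\right) 39 = \left(- \frac{893}{2}\right) 39 = - \frac{34827}{2}$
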